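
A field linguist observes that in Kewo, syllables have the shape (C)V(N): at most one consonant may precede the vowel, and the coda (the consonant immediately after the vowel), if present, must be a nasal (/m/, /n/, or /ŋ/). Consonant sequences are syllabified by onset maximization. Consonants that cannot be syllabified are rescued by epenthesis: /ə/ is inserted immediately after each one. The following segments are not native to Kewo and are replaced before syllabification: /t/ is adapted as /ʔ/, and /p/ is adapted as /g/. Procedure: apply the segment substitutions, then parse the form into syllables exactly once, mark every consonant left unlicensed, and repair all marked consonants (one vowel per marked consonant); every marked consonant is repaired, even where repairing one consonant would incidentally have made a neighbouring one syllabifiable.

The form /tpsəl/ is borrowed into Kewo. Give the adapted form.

ʔəgəsələ

Substitution: /t/ → /ʔ/, /p/ → /g/, giving /ʔgsəl/.
Under (C)V(N), the unsyllabifiable consonants are /ʔ/, /g/, /l/ (only a nasal (/m/, /n/, or /ŋ/) is licensed in coda position; onsets are limited to one consonant).
Each unlicensed consonant becomes the onset of a new syllable: /ʔ/ → /ʔə/, /g/ → /gə/, /l/ → /lə/.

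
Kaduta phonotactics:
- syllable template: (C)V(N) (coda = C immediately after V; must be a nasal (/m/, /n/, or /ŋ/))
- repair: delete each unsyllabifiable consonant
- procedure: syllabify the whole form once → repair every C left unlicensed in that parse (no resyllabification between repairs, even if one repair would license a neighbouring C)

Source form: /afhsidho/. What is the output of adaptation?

asiho

The consonants /f/, /h/, /d/ cannot be parsed into a legal (C)V(N) syllable (only a nasal (/m/, /n/, or /ŋ/) is licensed in coda position; onsets are limited to one consonant).
Deletion applies to /f/, /h/, /d/.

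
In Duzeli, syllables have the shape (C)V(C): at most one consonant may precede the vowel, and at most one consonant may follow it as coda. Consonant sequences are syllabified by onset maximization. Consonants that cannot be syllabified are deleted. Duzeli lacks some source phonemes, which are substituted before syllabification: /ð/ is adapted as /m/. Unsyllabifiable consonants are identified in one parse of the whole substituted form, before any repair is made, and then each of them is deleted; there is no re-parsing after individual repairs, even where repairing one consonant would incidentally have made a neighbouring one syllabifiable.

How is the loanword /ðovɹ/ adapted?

mov

Substitution: /ð/ → /m/, giving /movɹ/.
Under (C)V(C), the unsyllabifiable consonants are /ɹ/ (at most one coda consonant is licensed; onsets are limited to one consonant).
Deletion applies to /ɹ/.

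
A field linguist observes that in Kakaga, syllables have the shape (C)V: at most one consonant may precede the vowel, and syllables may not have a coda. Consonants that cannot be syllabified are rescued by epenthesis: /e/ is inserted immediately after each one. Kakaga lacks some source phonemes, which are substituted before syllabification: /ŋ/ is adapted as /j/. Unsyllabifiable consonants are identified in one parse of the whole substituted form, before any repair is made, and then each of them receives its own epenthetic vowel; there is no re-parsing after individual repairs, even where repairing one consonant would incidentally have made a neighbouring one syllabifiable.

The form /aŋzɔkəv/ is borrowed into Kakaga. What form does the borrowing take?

ajezɔkəve

Substitution: /ŋ/ → /j/, giving /ajzɔkəv/.
The consonants /j/, /v/ cannot be parsed into a legal (C)V syllable (no codas are permitted; onsets are limited to one consonant).
Epenthesis after each stranded consonant: /j/ → /je/, /v/ → /ve/.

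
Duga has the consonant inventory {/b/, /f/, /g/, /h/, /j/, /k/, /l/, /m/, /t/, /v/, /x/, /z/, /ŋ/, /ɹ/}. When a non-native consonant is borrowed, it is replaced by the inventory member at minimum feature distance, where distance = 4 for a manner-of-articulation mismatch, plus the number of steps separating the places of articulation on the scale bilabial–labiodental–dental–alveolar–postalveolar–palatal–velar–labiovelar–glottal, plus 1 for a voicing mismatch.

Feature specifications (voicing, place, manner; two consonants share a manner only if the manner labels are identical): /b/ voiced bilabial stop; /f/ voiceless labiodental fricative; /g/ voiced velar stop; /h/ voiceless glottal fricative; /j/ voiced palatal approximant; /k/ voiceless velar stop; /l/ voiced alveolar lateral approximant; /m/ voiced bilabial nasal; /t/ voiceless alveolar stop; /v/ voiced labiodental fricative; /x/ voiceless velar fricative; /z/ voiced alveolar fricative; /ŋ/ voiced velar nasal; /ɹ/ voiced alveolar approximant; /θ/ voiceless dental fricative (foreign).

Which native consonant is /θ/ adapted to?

/f/ is closest: same manner (fricative), place distance 1 (dental→labiodental), same voicing; total 1. Next closest is /v/ at distance 2.

f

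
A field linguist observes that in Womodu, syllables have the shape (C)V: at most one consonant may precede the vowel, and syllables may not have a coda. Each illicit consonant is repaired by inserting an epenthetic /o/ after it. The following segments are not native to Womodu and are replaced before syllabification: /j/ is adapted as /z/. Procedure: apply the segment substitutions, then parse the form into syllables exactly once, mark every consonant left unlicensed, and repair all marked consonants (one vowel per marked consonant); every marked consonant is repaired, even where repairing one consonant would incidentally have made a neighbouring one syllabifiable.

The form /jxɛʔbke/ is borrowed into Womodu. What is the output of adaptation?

Substitution: /j/ → /z/, giving /zxɛʔbke/.
The consonants /z/, /ʔ/, /b/ cannot be parsed into a legal (C)V syllable (no codas are permitted; onsets are limited to one consonant).
Inserting the epenthetic vowel yields /z/ → /zo/, /ʔ/ → /ʔo/, /b/ → /bo/.

zoxɛʔoboke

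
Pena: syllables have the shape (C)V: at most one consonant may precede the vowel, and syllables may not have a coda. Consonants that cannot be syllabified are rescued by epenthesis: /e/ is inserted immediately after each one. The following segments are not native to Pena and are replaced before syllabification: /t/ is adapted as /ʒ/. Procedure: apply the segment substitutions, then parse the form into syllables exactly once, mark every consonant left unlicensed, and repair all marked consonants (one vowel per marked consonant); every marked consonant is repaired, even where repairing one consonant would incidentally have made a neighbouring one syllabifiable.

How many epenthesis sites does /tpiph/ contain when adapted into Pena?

After substitution the input is /ʒpiph/.
The unsyllabifiable consonants are /ʒ/, /p/, /h/; each receives one epenthetic vowel.

3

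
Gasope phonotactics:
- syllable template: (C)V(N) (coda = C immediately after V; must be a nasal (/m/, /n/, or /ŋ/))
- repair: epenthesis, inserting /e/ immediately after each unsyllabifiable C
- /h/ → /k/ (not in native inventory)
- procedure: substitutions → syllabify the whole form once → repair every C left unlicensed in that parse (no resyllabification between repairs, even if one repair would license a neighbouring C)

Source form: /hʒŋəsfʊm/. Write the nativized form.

keʒeŋəsefʊm

Substitution: /h/ → /k/, giving /kʒŋəsfʊm/.
Syllabifying with onset maximization leaves /k/, /ʒ/, /s/ stranded (only a nasal (/m/, /n/, or /ŋ/) is licensed in coda position; onsets are limited to one consonant).
Each unlicensed consonant becomes the onset of a new syllable: /k/ → /ke/, /ʒ/ → /ʒe/, /s/ → /se/.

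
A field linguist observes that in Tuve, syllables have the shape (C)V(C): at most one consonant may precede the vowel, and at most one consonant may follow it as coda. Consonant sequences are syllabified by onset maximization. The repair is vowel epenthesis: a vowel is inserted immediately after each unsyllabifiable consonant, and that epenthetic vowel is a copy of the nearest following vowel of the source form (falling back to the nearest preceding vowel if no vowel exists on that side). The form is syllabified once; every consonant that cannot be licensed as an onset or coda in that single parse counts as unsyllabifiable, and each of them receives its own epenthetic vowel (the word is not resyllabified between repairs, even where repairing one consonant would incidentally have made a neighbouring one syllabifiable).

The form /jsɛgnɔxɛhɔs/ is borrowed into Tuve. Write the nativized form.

Syllabifying with onset maximization leaves /j/ stranded (at most one coda consonant is licensed; onsets are limited to one consonant).
Each unlicensed consonant becomes the onset of a new syllable: /j/ → /jɛ/.

jɛsɛgnɔxɛhɔs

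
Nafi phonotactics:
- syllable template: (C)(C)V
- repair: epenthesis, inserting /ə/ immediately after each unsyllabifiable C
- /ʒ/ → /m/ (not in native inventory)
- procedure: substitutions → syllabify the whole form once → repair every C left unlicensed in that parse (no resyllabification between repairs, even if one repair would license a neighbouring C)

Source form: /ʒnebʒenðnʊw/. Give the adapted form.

mnebmenəðnʊwə

Substitution: /ʒ/ → /m/, giving /mnebmenðnʊw/.
Syllabifying with onset maximization leaves /n/, /w/ stranded (no codas are permitted; onsets may contain at most 2 consonants).
Epenthesis after each stranded consonant: /n/ → /nə/, /w/ → /wə/.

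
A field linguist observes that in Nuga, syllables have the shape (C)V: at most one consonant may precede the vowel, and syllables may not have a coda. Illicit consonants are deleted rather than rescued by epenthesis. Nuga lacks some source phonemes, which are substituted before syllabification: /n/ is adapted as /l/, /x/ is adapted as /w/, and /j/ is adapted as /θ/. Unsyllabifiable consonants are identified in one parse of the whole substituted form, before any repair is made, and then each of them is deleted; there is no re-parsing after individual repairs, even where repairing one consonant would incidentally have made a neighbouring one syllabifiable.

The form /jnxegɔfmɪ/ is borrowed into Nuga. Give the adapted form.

Substitution: /j/ → /θ/, /n/ → /l/, /x/ → /w/, giving /θlwegɔfmɪ/.
Under (C)V, the unsyllabifiable consonants are /θ/, /l/, /f/ (no codas are permitted; onsets are limited to one consonant).
Deletion applies to /θ/, /l/, /f/.

wegɔmɪ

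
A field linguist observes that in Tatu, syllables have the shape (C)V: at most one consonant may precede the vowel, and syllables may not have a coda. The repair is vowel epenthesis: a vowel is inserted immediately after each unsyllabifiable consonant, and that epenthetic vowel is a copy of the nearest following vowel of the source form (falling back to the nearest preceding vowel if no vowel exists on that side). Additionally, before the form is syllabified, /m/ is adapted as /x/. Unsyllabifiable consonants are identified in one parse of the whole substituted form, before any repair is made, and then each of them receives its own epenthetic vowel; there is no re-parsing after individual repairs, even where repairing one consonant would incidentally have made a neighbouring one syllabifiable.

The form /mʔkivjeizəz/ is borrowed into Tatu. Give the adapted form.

Substitution: /m/ → /x/, giving /xʔkivjeizəz/.
Syllabifying with onset maximization leaves /x/, /ʔ/, /v/, /z/ stranded (no codas are permitted; onsets are limited to one consonant).
Inserting the epenthetic vowel yields /x/ → /xi/, /ʔ/ → /ʔi/, /v/ → /ve/, /z/ → /zə/.

xiʔikivejeizəzə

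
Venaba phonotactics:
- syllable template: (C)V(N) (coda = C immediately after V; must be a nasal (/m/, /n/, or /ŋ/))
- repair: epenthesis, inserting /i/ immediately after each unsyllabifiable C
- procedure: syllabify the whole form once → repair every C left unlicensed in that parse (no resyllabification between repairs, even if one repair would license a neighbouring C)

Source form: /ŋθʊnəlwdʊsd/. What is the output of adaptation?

ŋiθʊnəliwidʊsidi

Syllabifying with onset maximization leaves /ŋ/, /l/, /w/, /s/, /d/ stranded (only a nasal (/m/, /n/, or /ŋ/) is licensed in coda position; onsets are limited to one consonant).
Inserting the epenthetic vowel yields /ŋ/ → /ŋi/, /l/ → /li/, /w/ → /wi/, /s/ → /si/, /d/ → /di/.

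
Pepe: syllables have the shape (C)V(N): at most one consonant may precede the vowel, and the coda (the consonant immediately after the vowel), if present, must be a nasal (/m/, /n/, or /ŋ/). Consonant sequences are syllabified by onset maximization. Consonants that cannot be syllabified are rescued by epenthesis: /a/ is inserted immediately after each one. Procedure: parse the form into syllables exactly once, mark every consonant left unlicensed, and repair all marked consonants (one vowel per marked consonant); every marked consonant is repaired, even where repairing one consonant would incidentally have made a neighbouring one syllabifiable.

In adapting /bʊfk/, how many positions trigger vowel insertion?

2

The unsyllabifiable consonants are /f/, /k/; each receives one epenthetic vowel.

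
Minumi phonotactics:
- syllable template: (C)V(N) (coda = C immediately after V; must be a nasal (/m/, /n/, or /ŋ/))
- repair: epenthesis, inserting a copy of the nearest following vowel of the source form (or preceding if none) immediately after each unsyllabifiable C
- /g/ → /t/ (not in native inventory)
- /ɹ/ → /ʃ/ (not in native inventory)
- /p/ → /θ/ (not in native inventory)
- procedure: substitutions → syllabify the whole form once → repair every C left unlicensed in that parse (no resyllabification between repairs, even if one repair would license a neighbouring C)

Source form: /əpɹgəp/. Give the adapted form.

əθəʃətəθə

Substitution: /p/ → /θ/, /ɹ/ → /ʃ/, /g/ → /t/, giving /əθʃtəθ/.
The consonants /θ/, /ʃ/, /θ/ cannot be parsed into a legal (C)V(N) syllable (only a nasal (/m/, /n/, or /ŋ/) is licensed in coda position; onsets are limited to one consonant).
Inserting the epenthetic vowel yields /θ/ → /θə/, /ʃ/ → /ʃə/, /θ/ → /θə/.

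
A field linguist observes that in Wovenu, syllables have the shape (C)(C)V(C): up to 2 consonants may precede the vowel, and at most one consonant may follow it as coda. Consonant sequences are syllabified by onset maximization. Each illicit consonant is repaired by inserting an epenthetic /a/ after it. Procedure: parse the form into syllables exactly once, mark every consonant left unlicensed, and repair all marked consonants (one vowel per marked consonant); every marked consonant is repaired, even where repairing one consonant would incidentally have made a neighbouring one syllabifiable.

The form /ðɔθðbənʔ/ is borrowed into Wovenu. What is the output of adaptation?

ðɔθðbənʔa

Syllabifying with onset maximization leaves /ʔ/ stranded (at most one coda consonant is licensed; onsets may contain at most 2 consonants).
Each unlicensed consonant becomes the onset of a new syllable: /ʔ/ → /ʔa/.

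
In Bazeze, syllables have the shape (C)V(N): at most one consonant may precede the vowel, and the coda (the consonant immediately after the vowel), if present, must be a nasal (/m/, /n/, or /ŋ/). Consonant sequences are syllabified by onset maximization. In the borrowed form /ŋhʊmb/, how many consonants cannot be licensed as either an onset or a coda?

Under (C)V(N), the unsyllabifiable consonants are /ŋ/, /b/ (only a nasal (/m/, /n/, or /ŋ/) is licensed in coda position; onsets are limited to one consonant).

2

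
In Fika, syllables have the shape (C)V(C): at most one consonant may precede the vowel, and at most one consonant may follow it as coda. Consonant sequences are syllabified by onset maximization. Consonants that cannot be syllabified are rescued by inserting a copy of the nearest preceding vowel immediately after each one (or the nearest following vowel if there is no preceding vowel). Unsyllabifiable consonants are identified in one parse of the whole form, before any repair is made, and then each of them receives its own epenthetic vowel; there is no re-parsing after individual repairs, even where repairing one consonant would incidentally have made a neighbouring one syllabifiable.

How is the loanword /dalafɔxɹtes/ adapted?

The consonants /ɹ/ cannot be parsed into a legal (C)V(C) syllable (at most one coda consonant is licensed; onsets are limited to one consonant).
Each unlicensed consonant becomes the onset of a new syllable: /ɹ/ → /ɹɔ/.

dalafɔxɹɔtes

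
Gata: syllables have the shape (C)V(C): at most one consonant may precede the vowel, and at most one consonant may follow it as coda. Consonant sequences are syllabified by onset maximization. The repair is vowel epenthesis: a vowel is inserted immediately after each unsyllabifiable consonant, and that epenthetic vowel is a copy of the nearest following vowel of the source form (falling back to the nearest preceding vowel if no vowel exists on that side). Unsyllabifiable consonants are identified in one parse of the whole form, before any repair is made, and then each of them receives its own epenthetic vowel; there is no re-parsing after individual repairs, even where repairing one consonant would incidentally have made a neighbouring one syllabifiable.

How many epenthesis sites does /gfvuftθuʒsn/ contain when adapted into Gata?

The unsyllabifiable consonants are /g/, /f/, /t/, /s/, /n/; each receives one epenthetic vowel.

5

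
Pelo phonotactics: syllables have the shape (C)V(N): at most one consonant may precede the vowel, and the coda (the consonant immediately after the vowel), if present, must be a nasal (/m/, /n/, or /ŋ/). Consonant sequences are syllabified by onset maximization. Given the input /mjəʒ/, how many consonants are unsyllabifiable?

2

Under (C)V(N), the unsyllabifiable consonants are /m/, /ʒ/ (only a nasal (/m/, /n/, or /ŋ/) is licensed in coda position; onsets are limited to one consonant).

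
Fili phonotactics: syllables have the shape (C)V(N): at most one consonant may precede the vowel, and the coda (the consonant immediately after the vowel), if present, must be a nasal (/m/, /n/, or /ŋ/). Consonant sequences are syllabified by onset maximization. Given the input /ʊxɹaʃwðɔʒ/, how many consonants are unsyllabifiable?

4

Syllabifying with onset maximization leaves /x/, /ʃ/, /w/, /ʒ/ stranded (only a nasal (/m/, /n/, or /ŋ/) is licensed in coda position; onsets are limited to one consonant).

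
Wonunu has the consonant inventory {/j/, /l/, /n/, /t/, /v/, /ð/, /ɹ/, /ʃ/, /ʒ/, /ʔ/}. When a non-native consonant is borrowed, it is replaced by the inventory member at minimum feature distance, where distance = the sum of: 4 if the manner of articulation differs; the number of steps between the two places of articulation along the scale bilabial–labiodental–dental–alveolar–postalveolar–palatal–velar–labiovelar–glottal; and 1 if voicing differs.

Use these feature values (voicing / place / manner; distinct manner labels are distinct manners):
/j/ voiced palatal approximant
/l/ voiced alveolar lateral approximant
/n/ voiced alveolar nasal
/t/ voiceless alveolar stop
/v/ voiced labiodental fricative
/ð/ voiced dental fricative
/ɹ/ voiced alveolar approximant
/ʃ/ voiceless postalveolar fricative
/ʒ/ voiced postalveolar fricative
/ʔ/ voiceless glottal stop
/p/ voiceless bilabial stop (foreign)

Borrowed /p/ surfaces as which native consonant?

t

/t/ is closest: same manner (stop), place distance 3 (bilabial→alveolar), same voicing; total 3. Next closest is /v/ at distance 6.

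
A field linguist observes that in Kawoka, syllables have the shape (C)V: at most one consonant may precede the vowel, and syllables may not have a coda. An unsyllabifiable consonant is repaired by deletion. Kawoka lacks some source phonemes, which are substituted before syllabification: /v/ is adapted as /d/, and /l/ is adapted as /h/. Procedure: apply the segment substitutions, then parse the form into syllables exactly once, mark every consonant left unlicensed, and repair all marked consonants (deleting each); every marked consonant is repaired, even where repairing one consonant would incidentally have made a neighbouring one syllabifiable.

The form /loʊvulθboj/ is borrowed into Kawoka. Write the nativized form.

hoʊdubo

Substitution: /l/ → /h/, /v/ → /d/, giving /hoʊduhθboj/.
The consonants /h/, /θ/, /j/ cannot be parsed into a legal (C)V syllable (no codas are permitted; onsets are limited to one consonant).
Deletion applies to /h/, /θ/, /j/.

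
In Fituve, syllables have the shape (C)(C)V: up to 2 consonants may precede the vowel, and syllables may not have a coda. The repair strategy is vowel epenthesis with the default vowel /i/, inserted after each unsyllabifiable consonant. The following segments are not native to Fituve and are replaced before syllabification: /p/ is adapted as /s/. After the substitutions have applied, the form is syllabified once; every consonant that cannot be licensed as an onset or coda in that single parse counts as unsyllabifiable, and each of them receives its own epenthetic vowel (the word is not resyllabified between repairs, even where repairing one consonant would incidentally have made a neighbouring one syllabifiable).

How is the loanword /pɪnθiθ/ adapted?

Substitution: /p/ → /s/, giving /sɪnθiθ/.
Syllabifying with onset maximization leaves /θ/ stranded (no codas are permitted; onsets may contain at most 2 consonants).
Each unlicensed consonant becomes the onset of a new syllable: /θ/ → /θi/.

sɪnθiθi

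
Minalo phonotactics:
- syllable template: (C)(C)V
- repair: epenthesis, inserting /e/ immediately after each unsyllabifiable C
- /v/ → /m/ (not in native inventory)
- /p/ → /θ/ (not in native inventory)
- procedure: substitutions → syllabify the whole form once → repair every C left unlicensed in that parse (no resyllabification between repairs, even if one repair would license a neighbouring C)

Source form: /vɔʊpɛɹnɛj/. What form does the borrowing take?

mɔʊθɛɹnɛje

Substitution: /v/ → /m/, /p/ → /θ/, giving /mɔʊθɛɹnɛj/.
The consonants /j/ cannot be parsed into a legal (C)(C)V syllable (no codas are permitted; onsets may contain at most 2 consonants).
Each unlicensed consonant becomes the onset of a new syllable: /j/ → /je/.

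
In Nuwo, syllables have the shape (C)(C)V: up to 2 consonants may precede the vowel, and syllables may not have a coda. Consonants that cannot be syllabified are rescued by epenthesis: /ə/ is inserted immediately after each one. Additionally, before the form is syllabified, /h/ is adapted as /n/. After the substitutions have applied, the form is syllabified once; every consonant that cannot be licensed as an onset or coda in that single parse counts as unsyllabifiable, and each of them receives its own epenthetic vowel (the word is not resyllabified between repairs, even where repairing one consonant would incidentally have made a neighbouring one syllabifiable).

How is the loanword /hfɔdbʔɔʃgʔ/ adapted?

Substitution: /h/ → /n/, giving /nfɔdbʔɔʃgʔ/.
Under (C)(C)V, the unsyllabifiable consonants are /d/, /ʃ/, /g/, /ʔ/ (no codas are permitted; onsets may contain at most 2 consonants).
Epenthesis after each stranded consonant: /d/ → /də/, /ʃ/ → /ʃə/, /g/ → /gə/, /ʔ/ → /ʔə/.

nfɔdəbʔɔʃəgəʔə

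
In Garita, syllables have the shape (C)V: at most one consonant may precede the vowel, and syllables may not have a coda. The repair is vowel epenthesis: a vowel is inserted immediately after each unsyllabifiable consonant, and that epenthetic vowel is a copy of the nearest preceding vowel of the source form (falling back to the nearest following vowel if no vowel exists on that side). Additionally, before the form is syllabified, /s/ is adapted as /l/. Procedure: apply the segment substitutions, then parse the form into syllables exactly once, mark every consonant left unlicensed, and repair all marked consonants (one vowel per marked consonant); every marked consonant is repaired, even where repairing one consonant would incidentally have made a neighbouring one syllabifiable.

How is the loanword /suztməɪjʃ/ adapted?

luzutuməɪjɪʃɪ

Substitution: /s/ → /l/, giving /luztməɪjʃ/.
Under (C)V, the unsyllabifiable consonants are /z/, /t/, /j/, /ʃ/ (no codas are permitted; onsets are limited to one consonant).
Each unlicensed consonant becomes the onset of a new syllable: /z/ → /zu/, /t/ → /tu/, /j/ → /jɪ/, /ʃ/ → /ʃɪ/.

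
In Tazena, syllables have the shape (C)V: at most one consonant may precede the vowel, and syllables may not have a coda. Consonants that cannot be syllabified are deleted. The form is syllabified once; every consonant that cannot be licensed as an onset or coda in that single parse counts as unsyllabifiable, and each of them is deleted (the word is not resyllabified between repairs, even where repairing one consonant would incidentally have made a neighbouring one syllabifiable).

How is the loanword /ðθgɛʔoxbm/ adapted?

gɛʔo

Under (C)V, the unsyllabifiable consonants are /ð/, /θ/, /x/, /b/, /m/ (no codas are permitted; onsets are limited to one consonant).
Deletion applies to /ð/, /θ/, /x/, /b/, /m/.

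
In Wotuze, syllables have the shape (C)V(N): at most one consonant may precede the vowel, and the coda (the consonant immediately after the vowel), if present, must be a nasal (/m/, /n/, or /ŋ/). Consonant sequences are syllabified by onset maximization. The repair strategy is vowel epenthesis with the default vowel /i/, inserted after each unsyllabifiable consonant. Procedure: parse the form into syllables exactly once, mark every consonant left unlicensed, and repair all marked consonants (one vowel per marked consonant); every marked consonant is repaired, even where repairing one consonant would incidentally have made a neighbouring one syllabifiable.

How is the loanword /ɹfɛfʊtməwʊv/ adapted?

The consonants /ɹ/, /t/, /v/ cannot be parsed into a legal (C)V(N) syllable (only a nasal (/m/, /n/, or /ŋ/) is licensed in coda position; onsets are limited to one consonant).
Epenthesis after each stranded consonant: /ɹ/ → /ɹi/, /t/ → /ti/, /v/ → /vi/.

ɹifɛfʊtiməwʊvi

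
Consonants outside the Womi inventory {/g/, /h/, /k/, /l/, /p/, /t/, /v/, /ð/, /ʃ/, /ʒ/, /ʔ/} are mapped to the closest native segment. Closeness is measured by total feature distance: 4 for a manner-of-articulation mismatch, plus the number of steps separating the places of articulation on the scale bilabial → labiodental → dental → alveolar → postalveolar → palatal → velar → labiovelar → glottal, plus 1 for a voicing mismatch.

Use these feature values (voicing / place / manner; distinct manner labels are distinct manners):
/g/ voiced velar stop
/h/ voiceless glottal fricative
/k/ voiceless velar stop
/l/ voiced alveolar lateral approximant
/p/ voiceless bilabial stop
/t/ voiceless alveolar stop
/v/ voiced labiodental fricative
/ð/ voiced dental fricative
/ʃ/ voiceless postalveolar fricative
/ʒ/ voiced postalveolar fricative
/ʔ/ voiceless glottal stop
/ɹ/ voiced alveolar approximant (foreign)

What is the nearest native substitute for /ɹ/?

l

/l/ is closest: manner differs (approximant→lateral approximant, +4), place distance 0 (alveolar→alveolar), same voicing; total 4. Next closest is /t/ at distance 5.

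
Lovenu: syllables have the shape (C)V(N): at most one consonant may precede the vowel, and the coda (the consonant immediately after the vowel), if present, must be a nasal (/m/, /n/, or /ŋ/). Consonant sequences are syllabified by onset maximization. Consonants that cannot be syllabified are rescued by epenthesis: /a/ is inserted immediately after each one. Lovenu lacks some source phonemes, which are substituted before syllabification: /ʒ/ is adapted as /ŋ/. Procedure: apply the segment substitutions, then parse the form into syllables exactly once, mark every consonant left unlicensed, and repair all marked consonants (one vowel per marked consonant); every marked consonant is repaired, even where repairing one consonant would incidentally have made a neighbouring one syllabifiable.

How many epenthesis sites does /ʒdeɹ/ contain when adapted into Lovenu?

After substitution the input is /ŋdeɹ/.
The unsyllabifiable consonants are /ŋ/, /ɹ/; each receives one epenthetic vowel.

2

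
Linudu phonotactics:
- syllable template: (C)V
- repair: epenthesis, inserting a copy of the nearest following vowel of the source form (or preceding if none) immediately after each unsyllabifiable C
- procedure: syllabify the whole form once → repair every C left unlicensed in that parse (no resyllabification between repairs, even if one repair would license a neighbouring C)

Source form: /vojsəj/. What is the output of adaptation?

vojəsəjə

Under (C)V, the unsyllabifiable consonants are /j/, /j/ (no codas are permitted; onsets are limited to one consonant).
Each unlicensed consonant becomes the onset of a new syllable: /j/ → /jə/, /j/ → /jə/.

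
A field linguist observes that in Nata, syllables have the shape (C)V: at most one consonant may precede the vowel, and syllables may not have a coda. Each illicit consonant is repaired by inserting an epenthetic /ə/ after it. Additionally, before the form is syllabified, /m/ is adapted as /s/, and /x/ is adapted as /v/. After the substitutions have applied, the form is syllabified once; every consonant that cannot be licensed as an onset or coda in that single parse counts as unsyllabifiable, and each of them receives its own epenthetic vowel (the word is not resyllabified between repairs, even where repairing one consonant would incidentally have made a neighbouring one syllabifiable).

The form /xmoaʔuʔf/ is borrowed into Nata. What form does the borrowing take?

Substitution: /x/ → /v/, /m/ → /s/, giving /vsoaʔuʔf/.
Syllabifying with onset maximization leaves /v/, /ʔ/, /f/ stranded (no codas are permitted; onsets are limited to one consonant).
Epenthesis after each stranded consonant: /v/ → /və/, /ʔ/ → /ʔə/, /f/ → /fə/.

vəsoaʔuʔəfə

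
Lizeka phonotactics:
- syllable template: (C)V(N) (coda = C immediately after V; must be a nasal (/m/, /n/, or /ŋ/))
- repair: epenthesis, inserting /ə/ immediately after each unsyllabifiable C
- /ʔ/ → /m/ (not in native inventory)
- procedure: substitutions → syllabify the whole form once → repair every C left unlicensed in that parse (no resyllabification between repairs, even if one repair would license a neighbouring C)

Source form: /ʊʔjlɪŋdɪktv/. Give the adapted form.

ʊmjəlɪŋdɪkətəvə

Substitution: /ʔ/ → /m/, giving /ʊmjlɪŋdɪktv/.
Syllabifying with onset maximization leaves /j/, /k/, /t/, /v/ stranded (only a nasal (/m/, /n/, or /ŋ/) is licensed in coda position; onsets are limited to one consonant).
Each unlicensed consonant becomes the onset of a new syllable: /j/ → /jə/, /k/ → /kə/, /t/ → /tə/, /v/ → /və/.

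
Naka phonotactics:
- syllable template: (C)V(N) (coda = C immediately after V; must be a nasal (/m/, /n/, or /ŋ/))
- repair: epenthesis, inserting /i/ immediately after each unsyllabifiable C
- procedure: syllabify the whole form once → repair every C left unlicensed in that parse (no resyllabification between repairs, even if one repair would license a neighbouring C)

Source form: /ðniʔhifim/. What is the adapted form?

ðiniʔihifim

Syllabifying with onset maximization leaves /ð/, /ʔ/ stranded (only a nasal (/m/, /n/, or /ŋ/) is licensed in coda position; onsets are limited to one consonant).
Each unlicensed consonant becomes the onset of a new syllable: /ð/ → /ði/, /ʔ/ → /ʔi/.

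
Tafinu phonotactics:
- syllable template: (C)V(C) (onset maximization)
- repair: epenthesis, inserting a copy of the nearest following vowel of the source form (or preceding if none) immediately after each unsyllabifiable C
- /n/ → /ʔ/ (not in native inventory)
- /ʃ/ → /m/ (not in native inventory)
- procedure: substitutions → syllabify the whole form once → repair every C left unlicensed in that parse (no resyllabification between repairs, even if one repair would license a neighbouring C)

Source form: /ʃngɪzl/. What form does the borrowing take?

mɪʔɪgɪzlɪ

Substitution: /ʃ/ → /m/, /n/ → /ʔ/, giving /mʔgɪzl/.
Under (C)V(C), the unsyllabifiable consonants are /m/, /ʔ/, /l/ (at most one coda consonant is licensed; onsets are limited to one consonant).
Each unlicensed consonant becomes the onset of a new syllable: /m/ → /mɪ/, /ʔ/ → /ʔɪ/, /l/ → /lɪ/.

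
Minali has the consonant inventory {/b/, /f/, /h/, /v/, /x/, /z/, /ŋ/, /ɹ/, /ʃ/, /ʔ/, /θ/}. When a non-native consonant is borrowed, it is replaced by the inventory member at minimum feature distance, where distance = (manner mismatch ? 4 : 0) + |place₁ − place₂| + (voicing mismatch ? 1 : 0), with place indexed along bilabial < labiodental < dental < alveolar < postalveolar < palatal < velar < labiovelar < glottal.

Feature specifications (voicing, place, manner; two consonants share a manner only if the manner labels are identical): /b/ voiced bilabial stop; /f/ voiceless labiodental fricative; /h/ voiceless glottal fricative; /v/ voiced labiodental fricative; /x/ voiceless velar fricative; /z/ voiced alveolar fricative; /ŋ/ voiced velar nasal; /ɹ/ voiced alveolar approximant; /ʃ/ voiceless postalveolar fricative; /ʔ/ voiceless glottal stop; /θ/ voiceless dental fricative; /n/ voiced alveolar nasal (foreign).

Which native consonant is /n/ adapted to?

ŋ

/ŋ/ is closest: same manner (nasal), place distance 3 (alveolar→velar), same voicing; total 3. Next closest is /z/ at distance 4.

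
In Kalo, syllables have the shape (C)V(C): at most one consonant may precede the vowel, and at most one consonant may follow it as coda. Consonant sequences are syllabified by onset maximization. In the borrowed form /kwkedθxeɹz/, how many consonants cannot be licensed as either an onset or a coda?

4

Syllabifying with onset maximization leaves /k/, /w/, /θ/, /z/ stranded (at most one coda consonant is licensed; onsets are limited to one consonant).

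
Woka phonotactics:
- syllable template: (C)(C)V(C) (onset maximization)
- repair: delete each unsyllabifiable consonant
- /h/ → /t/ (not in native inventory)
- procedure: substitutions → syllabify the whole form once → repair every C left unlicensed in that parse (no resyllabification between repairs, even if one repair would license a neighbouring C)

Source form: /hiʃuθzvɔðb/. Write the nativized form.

tiʃuθzvɔð

Substitution: /h/ → /t/, giving /tiʃuθzvɔðb/.
The consonants /b/ cannot be parsed into a legal (C)(C)V(C) syllable (at most one coda consonant is licensed; onsets may contain at most 2 consonants).
Each unlicensed consonant is deleted: /b/.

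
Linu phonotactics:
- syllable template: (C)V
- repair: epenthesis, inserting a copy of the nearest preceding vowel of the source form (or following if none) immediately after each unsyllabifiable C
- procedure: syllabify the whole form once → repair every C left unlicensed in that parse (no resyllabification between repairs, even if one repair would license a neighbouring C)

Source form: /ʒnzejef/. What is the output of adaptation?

ʒenezejefe

Under (C)V, the unsyllabifiable consonants are /ʒ/, /n/, /f/ (no codas are permitted; onsets are limited to one consonant).
Epenthesis after each stranded consonant: /ʒ/ → /ʒe/, /n/ → /ne/, /f/ → /fe/.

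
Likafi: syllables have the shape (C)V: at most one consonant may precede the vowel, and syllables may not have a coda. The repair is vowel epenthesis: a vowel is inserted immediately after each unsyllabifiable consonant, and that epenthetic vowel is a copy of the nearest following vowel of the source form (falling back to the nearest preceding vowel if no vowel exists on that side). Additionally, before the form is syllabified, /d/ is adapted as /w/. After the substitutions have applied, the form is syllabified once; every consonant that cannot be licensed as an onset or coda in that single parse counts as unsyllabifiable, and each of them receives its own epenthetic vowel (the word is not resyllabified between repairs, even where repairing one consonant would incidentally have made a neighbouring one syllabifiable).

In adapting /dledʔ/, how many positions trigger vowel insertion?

After substitution the input is /wlewʔ/.
The unsyllabifiable consonants are /w/, /w/, /ʔ/; each receives one epenthetic vowel.

3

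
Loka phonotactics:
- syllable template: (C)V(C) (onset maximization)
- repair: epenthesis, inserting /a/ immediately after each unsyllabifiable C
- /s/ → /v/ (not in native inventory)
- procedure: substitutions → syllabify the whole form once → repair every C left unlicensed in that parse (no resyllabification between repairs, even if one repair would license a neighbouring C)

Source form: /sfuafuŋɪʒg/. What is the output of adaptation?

vafuafuŋɪʒga

Substitution: /s/ → /v/, giving /vfuafuŋɪʒg/.
The consonants /v/, /g/ cannot be parsed into a legal (C)V(C) syllable (at most one coda consonant is licensed; onsets are limited to one consonant).
Epenthesis after each stranded consonant: /v/ → /va/, /g/ → /ga/.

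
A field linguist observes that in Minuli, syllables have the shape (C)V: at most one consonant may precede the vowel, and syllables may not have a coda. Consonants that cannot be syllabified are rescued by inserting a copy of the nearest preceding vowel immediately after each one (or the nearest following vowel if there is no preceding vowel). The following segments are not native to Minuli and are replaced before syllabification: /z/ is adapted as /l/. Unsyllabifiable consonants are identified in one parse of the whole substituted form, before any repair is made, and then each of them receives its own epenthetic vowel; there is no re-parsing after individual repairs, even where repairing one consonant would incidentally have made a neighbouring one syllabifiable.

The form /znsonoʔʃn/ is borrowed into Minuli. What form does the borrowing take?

Substitution: /z/ → /l/, giving /lnsonoʔʃn/.
Syllabifying with onset maximization leaves /l/, /n/, /ʔ/, /ʃ/, /n/ stranded (no codas are permitted; onsets are limited to one consonant).
Each unlicensed consonant becomes the onset of a new syllable: /l/ → /lo/, /n/ → /no/, /ʔ/ → /ʔo/, /ʃ/ → /ʃo/, /n/ → /no/.

lonosonoʔoʃono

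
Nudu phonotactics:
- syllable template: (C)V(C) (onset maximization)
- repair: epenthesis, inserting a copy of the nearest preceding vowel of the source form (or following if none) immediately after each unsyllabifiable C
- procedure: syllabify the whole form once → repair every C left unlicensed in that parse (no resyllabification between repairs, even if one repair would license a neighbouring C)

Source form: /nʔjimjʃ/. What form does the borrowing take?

The consonants /n/, /ʔ/, /j/, /ʃ/ cannot be parsed into a legal (C)V(C) syllable (at most one coda consonant is licensed; onsets are limited to one consonant).
Inserting the epenthetic vowel yields /n/ → /ni/, /ʔ/ → /ʔi/, /j/ → /ji/, /ʃ/ → /ʃi/.

niʔijimjiʃi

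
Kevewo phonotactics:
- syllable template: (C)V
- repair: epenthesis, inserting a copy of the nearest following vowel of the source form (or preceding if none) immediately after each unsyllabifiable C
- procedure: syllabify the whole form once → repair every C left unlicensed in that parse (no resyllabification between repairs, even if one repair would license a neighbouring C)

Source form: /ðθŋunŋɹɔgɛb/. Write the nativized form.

Syllabifying with onset maximization leaves /ð/, /θ/, /n/, /ŋ/, /b/ stranded (no codas are permitted; onsets are limited to one consonant).
Each unlicensed consonant becomes the onset of a new syllable: /ð/ → /ðu/, /θ/ → /θu/, /n/ → /nɔ/, /ŋ/ → /ŋɔ/, /b/ → /bɛ/.

ðuθuŋunɔŋɔɹɔgɛbɛ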